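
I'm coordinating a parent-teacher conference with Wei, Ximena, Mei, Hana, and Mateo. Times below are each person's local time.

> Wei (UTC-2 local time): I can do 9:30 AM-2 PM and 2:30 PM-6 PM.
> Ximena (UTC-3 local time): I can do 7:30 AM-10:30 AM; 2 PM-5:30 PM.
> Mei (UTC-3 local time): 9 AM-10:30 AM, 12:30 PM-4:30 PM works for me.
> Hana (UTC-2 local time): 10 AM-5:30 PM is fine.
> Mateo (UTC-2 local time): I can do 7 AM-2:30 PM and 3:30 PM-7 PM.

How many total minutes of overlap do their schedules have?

210

Wei in UTC: 11:30-16:00, 16:30-20:00 (add 2h to convert from UTC-2).
Ximena in UTC: 10:30-13:30, 17:00-20:30 (add 3h to convert from UTC-3).
Mei in UTC: 12:00-13:30, 15:30-19:30 (add 3h to convert from UTC-3).
Hana in UTC: 12:00-19:30 (add 2h to convert from UTC-2).
Mateo in UTC: 09:00-16:30, 17:30-21:00 (add 2h to convert from UTC-2).
Wei ∩ Ximena: 11:30-13:30, 17:00-20:00.
Wei ∩ Ximena ∩ Mei: 12:00-13:30, 17:00-19:30.
Wei ∩ Ximena ∩ Mei ∩ Hana: 12:00-13:30, 17:00-19:30.
Wei ∩ Ximena ∩ Mei ∩ Hana ∩ Mateo: 12:00-13:30, 17:30-19:30.
Summing the common windows: 90 + 120 = 210 minutes.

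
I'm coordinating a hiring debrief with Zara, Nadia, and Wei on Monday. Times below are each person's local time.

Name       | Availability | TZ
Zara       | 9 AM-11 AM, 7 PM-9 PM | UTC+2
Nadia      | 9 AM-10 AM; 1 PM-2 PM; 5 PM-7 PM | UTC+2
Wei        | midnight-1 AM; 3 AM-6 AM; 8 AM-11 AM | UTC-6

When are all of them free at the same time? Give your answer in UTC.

none

Zara in UTC: 07:00-09:00, 17:00-19:00 (subtract 2h to convert from UTC+2).
Nadia in UTC: 07:00-08:00, 11:00-12:00, 15:00-17:00 (subtract 2h to convert from UTC+2).
Wei in UTC: 06:00-07:00, 09:00-12:00, 14:00-17:00 (add 6h to convert from UTC-6).
Zara ∩ Nadia: 07:00-08:00.
Zara ∩ Nadia ∩ Wei: ∅.
There is no time when everyone is free.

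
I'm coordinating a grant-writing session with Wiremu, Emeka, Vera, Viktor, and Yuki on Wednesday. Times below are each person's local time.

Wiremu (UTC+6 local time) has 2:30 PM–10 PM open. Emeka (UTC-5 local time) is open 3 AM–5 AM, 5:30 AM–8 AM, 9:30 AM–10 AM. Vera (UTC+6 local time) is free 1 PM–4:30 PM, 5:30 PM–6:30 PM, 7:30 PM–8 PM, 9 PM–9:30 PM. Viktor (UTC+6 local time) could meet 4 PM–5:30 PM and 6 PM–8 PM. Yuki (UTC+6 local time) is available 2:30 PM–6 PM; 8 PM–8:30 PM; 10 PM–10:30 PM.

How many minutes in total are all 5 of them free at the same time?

0

Wiremu in UTC: 08:30-16:00 (subtract 6h to convert from UTC+6).
Emeka in UTC: 08:00-10:00, 10:30-13:00, 14:30-15:00 (add 5h to convert from UTC-5).
Vera in UTC: 07:00-10:30, 11:30-12:30, 13:30-14:00, 15:00-15:30 (subtract 6h to convert from UTC+6).
Viktor in UTC: 10:00-11:30, 12:00-14:00 (subtract 6h to convert from UTC+6).
Yuki in UTC: 08:30-12:00, 14:00-14:30, 16:00-16:30 (subtract 6h to convert from UTC+6).
Wiremu ∩ Emeka: 08:30-10:00, 10:30-13:00, 14:30-15:00.
Wiremu ∩ Emeka ∩ Vera: 08:30-10:00, 11:30-12:30.
Wiremu ∩ Emeka ∩ Vera ∩ Viktor: 12:00-12:30.
Wiremu ∩ Emeka ∩ Vera ∩ Viktor ∩ Yuki: ∅.
There is no time when everyone is free.
There is no common window, so the total is 0 minutes.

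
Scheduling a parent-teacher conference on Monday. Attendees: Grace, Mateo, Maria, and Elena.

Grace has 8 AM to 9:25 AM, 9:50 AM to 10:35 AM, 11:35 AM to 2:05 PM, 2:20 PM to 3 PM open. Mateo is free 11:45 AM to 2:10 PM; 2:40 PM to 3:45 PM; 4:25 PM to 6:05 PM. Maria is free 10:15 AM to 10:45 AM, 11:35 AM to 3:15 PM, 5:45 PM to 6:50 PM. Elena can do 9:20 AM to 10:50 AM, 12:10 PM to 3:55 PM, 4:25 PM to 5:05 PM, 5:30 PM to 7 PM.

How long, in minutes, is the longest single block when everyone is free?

Grace ∩ Mateo: 11:45-14:05, 14:40-15:00.
Grace ∩ Mateo ∩ Maria: 11:45-14:05, 14:40-15:00.
Grace ∩ Mateo ∩ Maria ∩ Elena: 12:10-14:05, 14:40-15:00.
So the common availability across everyone is 12:10-14:05, 14:40-15:00.
The longest is 12:10-14:05 at 115 minutes.

115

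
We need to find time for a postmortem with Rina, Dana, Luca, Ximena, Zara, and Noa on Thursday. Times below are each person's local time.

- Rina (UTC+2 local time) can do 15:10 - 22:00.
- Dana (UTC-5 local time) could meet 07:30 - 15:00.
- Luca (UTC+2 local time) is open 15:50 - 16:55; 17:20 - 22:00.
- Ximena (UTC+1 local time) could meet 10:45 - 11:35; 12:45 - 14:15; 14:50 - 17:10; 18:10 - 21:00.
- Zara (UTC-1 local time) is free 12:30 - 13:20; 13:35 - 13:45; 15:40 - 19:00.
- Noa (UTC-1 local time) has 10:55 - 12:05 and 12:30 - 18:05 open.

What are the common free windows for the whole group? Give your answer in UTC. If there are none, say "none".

13:50-14:20, 14:35-14:45, 17:10-19:05

Rina in UTC: 13:10-20:00 (subtract 2h to convert from UTC+2).
Dana in UTC: 12:30-20:00 (add 5h to convert from UTC-5).
Luca in UTC: 13:50-14:55, 15:20-20:00 (subtract 2h to convert from UTC+2).
Ximena in UTC: 09:45-10:35, 11:45-13:15, 13:50-16:10, 17:10-20:00 (subtract 1h to convert from UTC+1).
Zara in UTC: 13:30-14:20, 14:35-14:45, 16:40-20:00 (add 1h to convert from UTC-1).
Noa in UTC: 11:55-13:05, 13:30-19:05 (add 1h to convert from UTC-1).
Rina ∩ Dana: 13:10-20:00.
Rina ∩ Dana ∩ Luca: 13:50-14:55, 15:20-20:00.
Rina ∩ Dana ∩ Luca ∩ Ximena: 13:50-14:55, 15:20-16:10, 17:10-20:00.
Rina ∩ Dana ∩ Luca ∩ Ximena ∩ Zara: 13:50-14:20, 14:35-14:45, 17:10-20:00.
Rina ∩ Dana ∩ Luca ∩ Ximena ∩ Zara ∩ Noa: 13:50-14:20, 14:35-14:45, 17:10-19:05.
So the common availability across everyone is 13:50-14:20, 14:35-14:45, 17:10-19:05.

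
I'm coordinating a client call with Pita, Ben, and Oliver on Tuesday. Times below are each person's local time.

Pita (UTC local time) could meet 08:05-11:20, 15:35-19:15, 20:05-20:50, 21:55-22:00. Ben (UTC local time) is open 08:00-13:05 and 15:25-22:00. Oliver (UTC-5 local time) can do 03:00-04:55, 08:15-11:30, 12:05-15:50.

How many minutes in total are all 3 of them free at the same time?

Pita in UTC: 08:05-11:20, 15:35-19:15, 20:05-20:50, 21:55-22:00.
Ben in UTC: 08:00-13:05, 15:25-22:00.
Oliver in UTC: 08:00-09:55, 13:15-16:30, 17:05-20:50 (add 5h to convert from UTC-5).
Pita ∩ Ben: 08:05-11:20, 15:35-19:15, 20:05-20:50, 21:55-22:00.
Pita ∩ Ben ∩ Oliver: 08:05-09:55, 15:35-16:30, 17:05-19:15, 20:05-20:50.
Summing the common windows: 110 + 55 + 130 + 45 = 340 minutes.

340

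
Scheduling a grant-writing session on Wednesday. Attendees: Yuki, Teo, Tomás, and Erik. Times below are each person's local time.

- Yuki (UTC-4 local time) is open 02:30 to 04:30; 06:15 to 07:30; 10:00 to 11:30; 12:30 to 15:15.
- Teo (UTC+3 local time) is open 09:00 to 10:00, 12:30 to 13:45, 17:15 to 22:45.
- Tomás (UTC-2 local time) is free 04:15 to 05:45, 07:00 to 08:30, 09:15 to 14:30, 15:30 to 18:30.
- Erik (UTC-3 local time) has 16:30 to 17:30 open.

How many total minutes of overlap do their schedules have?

0

Yuki in UTC: 06:30-08:30, 10:15-11:30, 14:00-15:30, 16:30-19:15 (add 4h to convert from UTC-4).
Teo in UTC: 06:00-07:00, 09:30-10:45, 14:15-19:45 (subtract 3h to convert from UTC+3).
Tomás in UTC: 06:15-07:45, 09:00-10:30, 11:15-16:30, 17:30-20:30 (add 2h to convert from UTC-2).
Erik in UTC: 19:30-20:30 (add 3h to convert from UTC-3).
Yuki ∩ Teo: 06:30-07:00, 10:15-10:45, 14:15-15:30, 16:30-19:15.
Yuki ∩ Teo ∩ Tomás: 06:30-07:00, 10:15-10:30, 14:15-15:30, 17:30-19:15.
Yuki ∩ Teo ∩ Tomás ∩ Erik: ∅.
There is no time when everyone is free.
There is no common window, so the total is 0 minutes.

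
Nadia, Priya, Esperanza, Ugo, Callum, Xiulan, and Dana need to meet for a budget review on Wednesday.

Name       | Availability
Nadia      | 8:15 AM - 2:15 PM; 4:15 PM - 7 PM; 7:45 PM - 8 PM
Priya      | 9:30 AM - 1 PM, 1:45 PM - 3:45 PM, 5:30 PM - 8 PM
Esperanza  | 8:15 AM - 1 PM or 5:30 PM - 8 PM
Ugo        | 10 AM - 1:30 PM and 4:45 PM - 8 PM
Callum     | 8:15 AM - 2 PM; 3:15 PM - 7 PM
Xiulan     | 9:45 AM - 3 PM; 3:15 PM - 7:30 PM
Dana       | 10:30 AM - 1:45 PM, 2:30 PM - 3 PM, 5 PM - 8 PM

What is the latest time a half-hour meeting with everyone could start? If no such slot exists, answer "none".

18:30

Nadia ∩ Priya: 09:30-13:00, 13:45-14:15, 17:30-19:00, 19:45-20:00.
Nadia ∩ Priya ∩ Esperanza: 09:30-13:00, 17:30-19:00, 19:45-20:00.
Nadia ∩ Priya ∩ Esperanza ∩ Ugo: 10:00-13:00, 17:30-19:00, 19:45-20:00.
Nadia ∩ Priya ∩ Esperanza ∩ Ugo ∩ Callum: 10:00-13:00, 17:30-19:00.
Nadia ∩ Priya ∩ Esperanza ∩ Ugo ∩ Callum ∩ Xiulan: 10:00-13:00, 17:30-19:00.
Nadia ∩ Priya ∩ Esperanza ∩ Ugo ∩ Callum ∩ Xiulan ∩ Dana: 10:30-13:00, 17:30-19:00.
The last common window of at least 30 minutes is 17:30-19:00; a 30-minute meeting can start as late as 18:30 and still end by 19:00.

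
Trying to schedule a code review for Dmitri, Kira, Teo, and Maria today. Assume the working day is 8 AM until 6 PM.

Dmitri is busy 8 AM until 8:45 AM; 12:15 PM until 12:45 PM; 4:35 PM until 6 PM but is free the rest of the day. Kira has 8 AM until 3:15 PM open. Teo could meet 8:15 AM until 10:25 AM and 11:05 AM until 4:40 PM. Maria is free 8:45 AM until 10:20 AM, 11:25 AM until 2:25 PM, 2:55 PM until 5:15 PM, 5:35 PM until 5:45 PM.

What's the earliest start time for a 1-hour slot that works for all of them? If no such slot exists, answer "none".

08:45

Dmitri free: 08:45-12:15, 12:45-16:35 (invert busy blocks within the working day).
Kira free: 08:00-15:15.
Teo free: 08:15-10:25, 11:05-16:40.
Maria free: 08:45-10:20, 11:25-14:25, 14:55-17:15, 17:35-17:45.
Dmitri ∩ Kira: 08:45-12:15, 12:45-15:15.
Dmitri ∩ Kira ∩ Teo: 08:45-10:25, 11:05-12:15, 12:45-15:15.
Dmitri ∩ Kira ∩ Teo ∩ Maria: 08:45-10:20, 11:25-12:15, 12:45-14:25, 14:55-15:15.
Those are the intersection windows.
The first common window of at least 60 minutes is 08:45-10:20, so the earliest start is 08:45.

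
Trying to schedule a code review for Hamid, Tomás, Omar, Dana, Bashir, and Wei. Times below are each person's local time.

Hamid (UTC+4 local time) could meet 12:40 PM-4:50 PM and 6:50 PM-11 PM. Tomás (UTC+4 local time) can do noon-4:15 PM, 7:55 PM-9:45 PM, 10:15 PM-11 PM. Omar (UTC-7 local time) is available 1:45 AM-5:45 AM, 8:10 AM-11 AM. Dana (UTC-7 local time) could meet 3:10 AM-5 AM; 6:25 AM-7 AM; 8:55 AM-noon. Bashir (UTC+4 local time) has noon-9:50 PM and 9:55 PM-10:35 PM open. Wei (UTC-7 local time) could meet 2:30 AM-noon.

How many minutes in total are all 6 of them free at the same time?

220

Hamid in UTC: 08:40-12:50, 14:50-19:00 (subtract 4h to convert from UTC+4).
Tomás in UTC: 08:00-12:15, 15:55-17:45, 18:15-19:00 (subtract 4h to convert from UTC+4).
Omar in UTC: 08:45-12:45, 15:10-18:00 (add 7h to convert from UTC-7).
Dana in UTC: 10:10-12:00, 13:25-14:00, 15:55-19:00 (add 7h to convert from UTC-7).
Bashir in UTC: 08:00-17:50, 17:55-18:35 (subtract 4h to convert from UTC+4).
Wei in UTC: 09:30-19:00 (add 7h to convert from UTC-7).
Hamid ∩ Tomás: 08:40-12:15, 15:55-17:45, 18:15-19:00.
Hamid ∩ Tomás ∩ Omar: 08:45-12:15, 15:55-17:45.
Hamid ∩ Tomás ∩ Omar ∩ Dana: 10:10-12:00, 15:55-17:45.
Hamid ∩ Tomás ∩ Omar ∩ Dana ∩ Bashir: 10:10-12:00, 15:55-17:45.
Hamid ∩ Tomás ∩ Omar ∩ Dana ∩ Bashir ∩ Wei: 10:10-12:00, 15:55-17:45.
Summing the common windows: 110 + 110 = 220 minutes.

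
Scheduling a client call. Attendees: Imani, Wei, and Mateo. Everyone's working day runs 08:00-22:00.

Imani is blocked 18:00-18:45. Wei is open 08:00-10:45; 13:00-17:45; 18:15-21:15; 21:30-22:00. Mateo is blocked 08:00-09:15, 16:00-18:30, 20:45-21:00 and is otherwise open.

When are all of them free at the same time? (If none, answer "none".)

Imani free: 08:00-18:00, 18:45-22:00 (invert busy blocks within the working day).
Wei free: 08:00-10:45, 13:00-17:45, 18:15-21:15, 21:30-22:00.
Mateo free: 09:15-16:00, 18:30-20:45, 21:00-22:00 (invert busy blocks within the working day).
Imani ∩ Wei: 08:00-10:45, 13:00-17:45, 18:45-21:15, 21:30-22:00.
Imani ∩ Wei ∩ Mateo: 09:15-10:45, 13:00-16:00, 18:45-20:45, 21:00-21:15, 21:30-22:00.
So the common availability across everyone is 09:15-10:45, 13:00-16:00, 18:45-20:45, 21:00-21:15, 21:30-22:00.

09:15-10:45, 13:00-16:00, 18:45-20:45, 21:00-21:15, 21:30-22:00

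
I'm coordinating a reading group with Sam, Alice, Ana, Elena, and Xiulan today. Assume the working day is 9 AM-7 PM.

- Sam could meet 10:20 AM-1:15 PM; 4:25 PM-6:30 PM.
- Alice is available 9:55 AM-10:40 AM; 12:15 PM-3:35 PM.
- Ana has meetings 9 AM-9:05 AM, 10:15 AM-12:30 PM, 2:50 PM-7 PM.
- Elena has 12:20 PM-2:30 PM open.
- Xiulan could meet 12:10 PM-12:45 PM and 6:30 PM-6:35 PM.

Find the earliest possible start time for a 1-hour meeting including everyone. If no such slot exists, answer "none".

none

Sam free: 10:20-13:15, 16:25-18:30.
Alice free: 09:55-10:40, 12:15-15:35.
Ana free: 09:05-10:15, 12:30-14:50 (invert busy blocks within the working day).
Elena free: 12:20-14:30.
Xiulan free: 12:10-12:45, 18:30-18:35.
Sam ∩ Alice: 10:20-10:40, 12:15-13:15.
Sam ∩ Alice ∩ Ana: 12:30-13:15.
Sam ∩ Alice ∩ Ana ∩ Elena: 12:30-13:15.
Sam ∩ Alice ∩ Ana ∩ Elena ∩ Xiulan: 12:30-12:45.
No common window is at least 60 minutes long.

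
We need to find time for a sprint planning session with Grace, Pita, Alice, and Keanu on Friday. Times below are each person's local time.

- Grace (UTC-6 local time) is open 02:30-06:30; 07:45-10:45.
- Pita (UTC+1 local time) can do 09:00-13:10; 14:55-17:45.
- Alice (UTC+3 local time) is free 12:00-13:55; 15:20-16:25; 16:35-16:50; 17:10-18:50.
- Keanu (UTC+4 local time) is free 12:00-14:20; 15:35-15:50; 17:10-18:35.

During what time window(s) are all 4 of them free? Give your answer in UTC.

09:00-10:20, 14:10-14:35

Grace in UTC: 08:30-12:30, 13:45-16:45 (add 6h to convert from UTC-6).
Pita in UTC: 08:00-12:10, 13:55-16:45 (subtract 1h to convert from UTC+1).
Alice in UTC: 09:00-10:55, 12:20-13:25, 13:35-13:50, 14:10-15:50 (subtract 3h to convert from UTC+3).
Keanu in UTC: 08:00-10:20, 11:35-11:50, 13:10-14:35 (subtract 4h to convert from UTC+4).
Grace ∩ Pita: 08:30-12:10, 13:55-16:45.
Grace ∩ Pita ∩ Alice: 09:00-10:55, 14:10-15:50.
Grace ∩ Pita ∩ Alice ∩ Keanu: 09:00-10:20, 14:10-14:35.
So the common availability across everyone is 09:00-10:20, 14:10-14:35.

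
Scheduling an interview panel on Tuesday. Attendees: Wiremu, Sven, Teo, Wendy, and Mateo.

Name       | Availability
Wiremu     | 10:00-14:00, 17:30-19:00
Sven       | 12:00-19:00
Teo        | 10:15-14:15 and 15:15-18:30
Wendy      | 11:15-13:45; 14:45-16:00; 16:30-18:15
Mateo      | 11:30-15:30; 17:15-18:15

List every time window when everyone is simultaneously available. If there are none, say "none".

12:00-13:45, 17:30-18:15

Wiremu ∩ Sven: 12:00-14:00, 17:30-19:00.
Wiremu ∩ Sven ∩ Teo: 12:00-14:00, 17:30-18:30.
Wiremu ∩ Sven ∩ Teo ∩ Wendy: 12:00-13:45, 17:30-18:15.
Wiremu ∩ Sven ∩ Teo ∩ Wendy ∩ Mateo: 12:00-13:45, 17:30-18:15.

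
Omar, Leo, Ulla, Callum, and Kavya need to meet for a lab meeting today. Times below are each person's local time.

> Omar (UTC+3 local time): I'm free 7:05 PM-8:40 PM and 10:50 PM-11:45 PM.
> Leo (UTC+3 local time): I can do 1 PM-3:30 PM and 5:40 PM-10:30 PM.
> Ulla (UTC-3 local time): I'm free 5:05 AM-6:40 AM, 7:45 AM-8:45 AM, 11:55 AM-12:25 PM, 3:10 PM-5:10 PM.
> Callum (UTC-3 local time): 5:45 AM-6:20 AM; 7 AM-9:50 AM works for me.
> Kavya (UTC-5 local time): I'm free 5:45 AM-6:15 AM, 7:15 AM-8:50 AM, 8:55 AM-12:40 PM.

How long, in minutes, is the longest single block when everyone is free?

Omar in UTC: 16:05-17:40, 19:50-20:45 (subtract 3h to convert from UTC+3).
Leo in UTC: 10:00-12:30, 14:40-19:30 (subtract 3h to convert from UTC+3).
Ulla in UTC: 08:05-09:40, 10:45-11:45, 14:55-15:25, 18:10-20:10 (add 3h to convert from UTC-3).
Callum in UTC: 08:45-09:20, 10:00-12:50 (add 3h to convert from UTC-3).
Kavya in UTC: 10:45-11:15, 12:15-13:50, 13:55-17:40 (add 5h to convert from UTC-5).
Omar ∩ Leo: 16:05-17:40.
Omar ∩ Leo ∩ Ulla: ∅.
Omar ∩ Leo ∩ Ulla ∩ Callum: ∅.
Omar ∩ Leo ∩ Ulla ∩ Callum ∩ Kavya: ∅.
There is no time when everyone is free.
No common window exists, so the longest block is 0 minutes.

0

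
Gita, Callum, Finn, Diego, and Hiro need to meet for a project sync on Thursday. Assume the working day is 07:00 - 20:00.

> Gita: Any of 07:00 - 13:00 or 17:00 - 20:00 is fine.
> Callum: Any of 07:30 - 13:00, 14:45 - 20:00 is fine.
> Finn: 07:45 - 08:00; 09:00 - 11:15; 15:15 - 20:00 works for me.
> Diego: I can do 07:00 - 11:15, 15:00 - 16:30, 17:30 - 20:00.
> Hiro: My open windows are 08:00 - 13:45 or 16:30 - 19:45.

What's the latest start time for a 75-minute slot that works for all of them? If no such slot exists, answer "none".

Gita ∩ Callum: 07:30-13:00, 17:00-20:00.
Gita ∩ Callum ∩ Finn: 07:45-08:00, 09:00-11:15, 17:00-20:00.
Gita ∩ Callum ∩ Finn ∩ Diego: 07:45-08:00, 09:00-11:15, 17:30-20:00.
Gita ∩ Callum ∩ Finn ∩ Diego ∩ Hiro: 09:00-11:15, 17:30-19:45.
The last common window of at least 75 minutes is 17:30-19:45; a 75-minute meeting can start as late as 18:30 and still end by 19:45.

18:30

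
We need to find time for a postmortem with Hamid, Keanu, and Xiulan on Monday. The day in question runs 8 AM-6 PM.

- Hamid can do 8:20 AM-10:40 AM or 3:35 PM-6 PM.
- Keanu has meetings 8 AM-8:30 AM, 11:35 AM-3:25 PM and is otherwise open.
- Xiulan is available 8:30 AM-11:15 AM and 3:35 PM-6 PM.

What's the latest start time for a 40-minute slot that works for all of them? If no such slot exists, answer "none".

Hamid free: 08:20-10:40, 15:35-18:00.
Keanu free: 08:30-11:35, 15:25-18:00 (invert busy blocks within the working day).
Xiulan free: 08:30-11:15, 15:35-18:00.
Hamid ∩ Keanu: 08:30-10:40, 15:35-18:00.
Hamid ∩ Keanu ∩ Xiulan: 08:30-10:40, 15:35-18:00.
So the common availability across everyone is 08:30-10:40, 15:35-18:00.
The last common window of at least 40 minutes is 15:35-18:00; a 40-minute meeting can start as late as 17:20 and still end by 18:00.

17:20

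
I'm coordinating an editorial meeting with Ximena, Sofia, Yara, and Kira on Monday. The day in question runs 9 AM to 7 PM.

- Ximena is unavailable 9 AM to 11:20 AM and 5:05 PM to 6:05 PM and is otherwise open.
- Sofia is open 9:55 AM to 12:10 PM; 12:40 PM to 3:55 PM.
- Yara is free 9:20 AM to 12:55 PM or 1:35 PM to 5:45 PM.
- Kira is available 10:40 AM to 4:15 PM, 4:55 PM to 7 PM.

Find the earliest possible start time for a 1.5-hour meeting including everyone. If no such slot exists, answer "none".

Ximena free: 11:20-17:05, 18:05-19:00 (invert busy blocks within the working day).
Sofia free: 09:55-12:10, 12:40-15:55.
Yara free: 09:20-12:55, 13:35-17:45.
Kira free: 10:40-16:15, 16:55-19:00.
Ximena ∩ Sofia: 11:20-12:10, 12:40-15:55.
Ximena ∩ Sofia ∩ Yara: 11:20-12:10, 12:40-12:55, 13:35-15:55.
Ximena ∩ Sofia ∩ Yara ∩ Kira: 11:20-12:10, 12:40-12:55, 13:35-15:55.
The first common window of at least 90 minutes is 13:35-15:55, so the earliest start is 13:35.

13:35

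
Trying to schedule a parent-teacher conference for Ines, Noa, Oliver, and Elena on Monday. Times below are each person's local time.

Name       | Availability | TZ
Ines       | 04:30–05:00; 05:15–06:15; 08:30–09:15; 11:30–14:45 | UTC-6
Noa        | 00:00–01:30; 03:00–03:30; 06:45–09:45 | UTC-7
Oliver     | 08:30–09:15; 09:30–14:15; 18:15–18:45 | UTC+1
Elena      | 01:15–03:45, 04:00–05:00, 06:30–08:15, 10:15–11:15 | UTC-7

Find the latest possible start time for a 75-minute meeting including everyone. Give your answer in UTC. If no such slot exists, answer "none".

Ines in UTC: 10:30-11:00, 11:15-12:15, 14:30-15:15, 17:30-20:45 (add 6h to convert from UTC-6).
Noa in UTC: 07:00-08:30, 10:00-10:30, 13:45-16:45 (add 7h to convert from UTC-7).
Oliver in UTC: 07:30-08:15, 08:30-13:15, 17:15-17:45 (subtract 1h to convert from UTC+1).
Elena in UTC: 08:15-10:45, 11:00-12:00, 13:30-15:15, 17:15-18:15 (add 7h to convert from UTC-7).
Ines ∩ Noa: 14:30-15:15.
Ines ∩ Noa ∩ Oliver: ∅.
Ines ∩ Noa ∩ Oliver ∩ Elena: ∅.
There is no time when everyone is free.
No common window is at least 75 minutes long.

none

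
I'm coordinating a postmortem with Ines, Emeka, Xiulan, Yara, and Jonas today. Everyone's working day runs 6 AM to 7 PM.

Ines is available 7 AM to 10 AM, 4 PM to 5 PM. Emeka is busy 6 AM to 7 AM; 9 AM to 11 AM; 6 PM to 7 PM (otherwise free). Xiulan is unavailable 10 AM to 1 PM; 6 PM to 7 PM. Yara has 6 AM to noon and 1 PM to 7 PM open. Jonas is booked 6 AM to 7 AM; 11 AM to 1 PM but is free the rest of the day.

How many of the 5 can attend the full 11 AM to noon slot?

Ines free: 07:00-10:00, 16:00-17:00.
Emeka free: 07:00-09:00, 11:00-18:00 (invert busy blocks within the working day).
Xiulan free: 06:00-10:00, 13:00-18:00 (invert busy blocks within the working day).
Yara free: 06:00-12:00, 13:00-19:00.
Jonas free: 07:00-11:00, 13:00-19:00 (invert busy blocks within the working day).
Emeka and Yara can make the full 11:00-12:00 slot — that's 2.

2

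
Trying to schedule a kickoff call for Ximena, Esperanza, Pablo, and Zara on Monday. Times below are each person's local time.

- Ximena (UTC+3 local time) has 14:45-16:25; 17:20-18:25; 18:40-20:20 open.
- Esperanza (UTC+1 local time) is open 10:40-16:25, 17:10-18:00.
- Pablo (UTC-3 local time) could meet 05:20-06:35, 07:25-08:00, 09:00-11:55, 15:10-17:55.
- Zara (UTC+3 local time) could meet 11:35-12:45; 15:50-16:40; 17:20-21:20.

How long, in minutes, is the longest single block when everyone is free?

35

Ximena in UTC: 11:45-13:25, 14:20-15:25, 15:40-17:20 (subtract 3h to convert from UTC+3).
Esperanza in UTC: 09:40-15:25, 16:10-17:00 (subtract 1h to convert from UTC+1).
Pablo in UTC: 08:20-09:35, 10:25-11:00, 12:00-14:55, 18:10-20:55 (add 3h to convert from UTC-3).
Zara in UTC: 08:35-09:45, 12:50-13:40, 14:20-18:20 (subtract 3h to convert from UTC+3).
Ximena ∩ Esperanza: 11:45-13:25, 14:20-15:25, 16:10-17:00.
Ximena ∩ Esperanza ∩ Pablo: 12:00-13:25, 14:20-14:55.
Ximena ∩ Esperanza ∩ Pablo ∩ Zara: 12:50-13:25, 14:20-14:55.
The longest is 12:50-13:25 at 35 minutes.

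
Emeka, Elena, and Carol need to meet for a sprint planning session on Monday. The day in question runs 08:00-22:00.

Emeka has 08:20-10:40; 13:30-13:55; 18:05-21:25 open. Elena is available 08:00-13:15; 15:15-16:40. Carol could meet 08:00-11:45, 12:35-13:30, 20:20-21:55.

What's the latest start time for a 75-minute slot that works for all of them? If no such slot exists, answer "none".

Emeka ∩ Elena: 08:20-10:40.
Emeka ∩ Elena ∩ Carol: 08:20-10:40.
The last common window of at least 75 minutes is 08:20-10:40; a 75-minute meeting can start as late as 09:25 and still end by 10:40.

09:25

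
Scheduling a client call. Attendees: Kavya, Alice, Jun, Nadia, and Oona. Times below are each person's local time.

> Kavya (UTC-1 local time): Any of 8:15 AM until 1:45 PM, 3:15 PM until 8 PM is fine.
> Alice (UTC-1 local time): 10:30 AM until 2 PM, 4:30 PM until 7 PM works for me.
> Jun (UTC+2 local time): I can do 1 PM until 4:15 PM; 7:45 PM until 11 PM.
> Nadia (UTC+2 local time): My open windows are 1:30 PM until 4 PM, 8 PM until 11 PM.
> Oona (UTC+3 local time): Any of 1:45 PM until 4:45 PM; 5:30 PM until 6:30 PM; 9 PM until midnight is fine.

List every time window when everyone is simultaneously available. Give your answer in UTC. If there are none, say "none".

Kavya in UTC: 09:15-14:45, 16:15-21:00 (add 1h to convert from UTC-1).
Alice in UTC: 11:30-15:00, 17:30-20:00 (add 1h to convert from UTC-1).
Jun in UTC: 11:00-14:15, 17:45-21:00 (subtract 2h to convert from UTC+2).
Nadia in UTC: 11:30-14:00, 18:00-21:00 (subtract 2h to convert from UTC+2).
Oona in UTC: 10:45-13:45, 14:30-15:30, 18:00-21:00 (subtract 3h to convert from UTC+3).
Kavya ∩ Alice: 11:30-14:45, 17:30-20:00.
Kavya ∩ Alice ∩ Jun: 11:30-14:15, 17:45-20:00.
Kavya ∩ Alice ∩ Jun ∩ Nadia: 11:30-14:00, 18:00-20:00.
Kavya ∩ Alice ∩ Jun ∩ Nadia ∩ Oona: 11:30-13:45, 18:00-20:00.

11:30-13:45, 18:00-20:00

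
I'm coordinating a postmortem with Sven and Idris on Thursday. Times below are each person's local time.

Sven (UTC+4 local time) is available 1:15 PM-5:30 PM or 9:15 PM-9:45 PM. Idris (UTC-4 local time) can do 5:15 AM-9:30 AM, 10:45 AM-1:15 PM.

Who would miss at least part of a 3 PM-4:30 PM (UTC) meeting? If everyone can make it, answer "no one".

Sven in UTC: 09:15-13:30, 17:15-17:45 (subtract 4h to convert from UTC+4).
Idris in UTC: 09:15-13:30, 14:45-17:15 (add 4h to convert from UTC-4).
Sven: not fully free for 15:00-16:30. Idris: free for 15:00-16:30.

Sven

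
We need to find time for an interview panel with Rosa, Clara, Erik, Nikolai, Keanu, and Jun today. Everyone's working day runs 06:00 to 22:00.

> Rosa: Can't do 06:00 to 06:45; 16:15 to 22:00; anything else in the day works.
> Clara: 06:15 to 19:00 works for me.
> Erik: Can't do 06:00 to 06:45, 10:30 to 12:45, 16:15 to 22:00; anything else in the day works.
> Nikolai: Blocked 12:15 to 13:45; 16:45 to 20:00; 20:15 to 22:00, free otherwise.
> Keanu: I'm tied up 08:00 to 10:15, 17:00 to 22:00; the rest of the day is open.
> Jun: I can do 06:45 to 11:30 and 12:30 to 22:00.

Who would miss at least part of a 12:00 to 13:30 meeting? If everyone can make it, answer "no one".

Erik, Jun, Nikolai

Rosa free: 06:45-16:15 (invert busy blocks within the working day).
Clara free: 06:15-19:00.
Erik free: 06:45-10:30, 12:45-16:15 (invert busy blocks within the working day).
Nikolai free: 06:00-12:15, 13:45-16:45, 20:00-20:15 (invert busy blocks within the working day).
Keanu free: 06:00-08:00, 10:15-17:00 (invert busy blocks within the working day).
Jun free: 06:45-11:30, 12:30-22:00.
Rosa: free for 12:00-13:30. Clara: free for 12:00-13:30. Erik: not fully free for 12:00-13:30. Nikolai: not fully free for 12:00-13:30. Keanu: free for 12:00-13:30. Jun: not fully free for 12:00-13:30.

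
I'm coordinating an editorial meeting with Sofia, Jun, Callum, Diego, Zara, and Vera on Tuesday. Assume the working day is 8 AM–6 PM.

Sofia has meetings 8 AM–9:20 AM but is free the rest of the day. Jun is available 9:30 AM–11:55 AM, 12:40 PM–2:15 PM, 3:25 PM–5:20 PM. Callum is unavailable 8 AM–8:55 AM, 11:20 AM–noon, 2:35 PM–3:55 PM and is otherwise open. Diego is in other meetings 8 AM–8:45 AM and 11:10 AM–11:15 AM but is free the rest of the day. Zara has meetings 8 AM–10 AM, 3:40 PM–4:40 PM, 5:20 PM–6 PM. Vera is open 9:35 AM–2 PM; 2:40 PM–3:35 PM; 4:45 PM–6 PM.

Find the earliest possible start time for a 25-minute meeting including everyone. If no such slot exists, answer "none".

Sofia free: 09:20-18:00 (invert busy blocks within the working day).
Jun free: 09:30-11:55, 12:40-14:15, 15:25-17:20.
Callum free: 08:55-11:20, 12:00-14:35, 15:55-18:00 (invert busy blocks within the working day).
Diego free: 08:45-11:10, 11:15-18:00 (invert busy blocks within the working day).
Zara free: 10:00-15:40, 16:40-17:20 (invert busy blocks within the working day).
Vera free: 09:35-14:00, 14:40-15:35, 16:45-18:00.
Sofia ∩ Jun: 09:30-11:55, 12:40-14:15, 15:25-17:20.
Sofia ∩ Jun ∩ Callum: 09:30-11:20, 12:40-14:15, 15:55-17:20.
Sofia ∩ Jun ∩ Callum ∩ Diego: 09:30-11:10, 11:15-11:20, 12:40-14:15, 15:55-17:20.
Sofia ∩ Jun ∩ Callum ∩ Diego ∩ Zara: 10:00-11:10, 11:15-11:20, 12:40-14:15, 16:40-17:20.
Sofia ∩ Jun ∩ Callum ∩ Diego ∩ Zara ∩ Vera: 10:00-11:10, 11:15-11:20, 12:40-14:00, 16:45-17:20.
The first common window of at least 25 minutes is 10:00-11:10, so the earliest start is 10:00.

10:00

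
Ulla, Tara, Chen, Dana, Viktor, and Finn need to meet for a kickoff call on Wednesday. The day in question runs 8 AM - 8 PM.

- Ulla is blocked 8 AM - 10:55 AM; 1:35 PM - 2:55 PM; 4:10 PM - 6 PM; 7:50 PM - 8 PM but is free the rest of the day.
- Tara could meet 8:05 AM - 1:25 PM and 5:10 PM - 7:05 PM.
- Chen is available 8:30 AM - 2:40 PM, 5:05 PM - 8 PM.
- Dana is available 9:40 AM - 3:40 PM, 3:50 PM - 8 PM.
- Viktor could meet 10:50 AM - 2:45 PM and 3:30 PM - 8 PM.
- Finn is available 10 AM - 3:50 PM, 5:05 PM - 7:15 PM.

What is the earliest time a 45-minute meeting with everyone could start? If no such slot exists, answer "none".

10:55

Ulla free: 10:55-13:35, 14:55-16:10, 18:00-19:50 (invert busy blocks within the working day).
Tara free: 08:05-13:25, 17:10-19:05.
Chen free: 08:30-14:40, 17:05-20:00.
Dana free: 09:40-15:40, 15:50-20:00.
Viktor free: 10:50-14:45, 15:30-20:00.
Finn free: 10:00-15:50, 17:05-19:15.
Ulla ∩ Tara: 10:55-13:25, 18:00-19:05.
Ulla ∩ Tara ∩ Chen: 10:55-13:25, 18:00-19:05.
Ulla ∩ Tara ∩ Chen ∩ Dana: 10:55-13:25, 18:00-19:05.
Ulla ∩ Tara ∩ Chen ∩ Dana ∩ Viktor: 10:55-13:25, 18:00-19:05.
Ulla ∩ Tara ∩ Chen ∩ Dana ∩ Viktor ∩ Finn: 10:55-13:25, 18:00-19:05.
The first common window of at least 45 minutes is 10:55-13:25, so the earliest start is 10:55.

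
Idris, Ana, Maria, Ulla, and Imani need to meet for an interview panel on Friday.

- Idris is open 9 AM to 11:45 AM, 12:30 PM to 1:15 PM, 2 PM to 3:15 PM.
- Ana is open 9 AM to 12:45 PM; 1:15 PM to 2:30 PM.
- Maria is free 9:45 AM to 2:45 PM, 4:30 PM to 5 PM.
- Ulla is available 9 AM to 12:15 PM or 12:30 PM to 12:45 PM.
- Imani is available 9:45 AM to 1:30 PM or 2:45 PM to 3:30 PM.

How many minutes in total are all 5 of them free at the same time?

135

Idris ∩ Ana: 09:00-11:45, 12:30-12:45, 14:00-14:30.
Idris ∩ Ana ∩ Maria: 09:45-11:45, 12:30-12:45, 14:00-14:30.
Idris ∩ Ana ∩ Maria ∩ Ulla: 09:45-11:45, 12:30-12:45.
Idris ∩ Ana ∩ Maria ∩ Ulla ∩ Imani: 09:45-11:45, 12:30-12:45.
Summing the common windows: 120 + 15 = 135 minutes.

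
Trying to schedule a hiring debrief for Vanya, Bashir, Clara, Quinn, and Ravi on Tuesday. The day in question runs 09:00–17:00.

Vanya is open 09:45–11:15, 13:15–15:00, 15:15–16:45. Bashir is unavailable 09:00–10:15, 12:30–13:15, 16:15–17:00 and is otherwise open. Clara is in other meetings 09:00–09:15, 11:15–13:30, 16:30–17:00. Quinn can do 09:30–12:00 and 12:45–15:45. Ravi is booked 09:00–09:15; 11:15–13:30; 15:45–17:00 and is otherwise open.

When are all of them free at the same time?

10:15-11:15, 13:30-15:00, 15:15-15:45

Vanya free: 09:45-11:15, 13:15-15:00, 15:15-16:45.
Bashir free: 10:15-12:30, 13:15-16:15 (invert busy blocks within the working day).
Clara free: 09:15-11:15, 13:30-16:30 (invert busy blocks within the working day).
Quinn free: 09:30-12:00, 12:45-15:45.
Ravi free: 09:15-11:15, 13:30-15:45 (invert busy blocks within the working day).
Vanya ∩ Bashir: 10:15-11:15, 13:15-15:00, 15:15-16:15.
Vanya ∩ Bashir ∩ Clara: 10:15-11:15, 13:30-15:00, 15:15-16:15.
Vanya ∩ Bashir ∩ Clara ∩ Quinn: 10:15-11:15, 13:30-15:00, 15:15-15:45.
Vanya ∩ Bashir ∩ Clara ∩ Quinn ∩ Ravi: 10:15-11:15, 13:30-15:00, 15:15-15:45.
Those are the intersection windows.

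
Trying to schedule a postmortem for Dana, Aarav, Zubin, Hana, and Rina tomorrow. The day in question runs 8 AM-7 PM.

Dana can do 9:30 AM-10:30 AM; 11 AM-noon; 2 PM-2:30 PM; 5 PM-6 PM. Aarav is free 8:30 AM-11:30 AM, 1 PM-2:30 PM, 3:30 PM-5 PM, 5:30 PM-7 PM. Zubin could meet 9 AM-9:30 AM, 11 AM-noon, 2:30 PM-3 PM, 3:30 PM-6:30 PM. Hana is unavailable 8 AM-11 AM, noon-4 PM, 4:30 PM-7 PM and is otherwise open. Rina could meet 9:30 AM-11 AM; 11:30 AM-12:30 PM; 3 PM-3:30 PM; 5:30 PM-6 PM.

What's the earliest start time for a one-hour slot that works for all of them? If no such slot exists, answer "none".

Dana free: 09:30-10:30, 11:00-12:00, 14:00-14:30, 17:00-18:00.
Aarav free: 08:30-11:30, 13:00-14:30, 15:30-17:00, 17:30-19:00.
Zubin free: 09:00-09:30, 11:00-12:00, 14:30-15:00, 15:30-18:30.
Hana free: 11:00-12:00, 16:00-16:30 (invert busy blocks within the working day).
Rina free: 09:30-11:00, 11:30-12:30, 15:00-15:30, 17:30-18:00.
Dana ∩ Aarav: 09:30-10:30, 11:00-11:30, 14:00-14:30, 17:30-18:00.
Dana ∩ Aarav ∩ Zubin: 11:00-11:30, 17:30-18:00.
Dana ∩ Aarav ∩ Zubin ∩ Hana: 11:00-11:30.
Dana ∩ Aarav ∩ Zubin ∩ Hana ∩ Rina: ∅.
There is no time when everyone is free.
No common window is at least 60 minutes long.

none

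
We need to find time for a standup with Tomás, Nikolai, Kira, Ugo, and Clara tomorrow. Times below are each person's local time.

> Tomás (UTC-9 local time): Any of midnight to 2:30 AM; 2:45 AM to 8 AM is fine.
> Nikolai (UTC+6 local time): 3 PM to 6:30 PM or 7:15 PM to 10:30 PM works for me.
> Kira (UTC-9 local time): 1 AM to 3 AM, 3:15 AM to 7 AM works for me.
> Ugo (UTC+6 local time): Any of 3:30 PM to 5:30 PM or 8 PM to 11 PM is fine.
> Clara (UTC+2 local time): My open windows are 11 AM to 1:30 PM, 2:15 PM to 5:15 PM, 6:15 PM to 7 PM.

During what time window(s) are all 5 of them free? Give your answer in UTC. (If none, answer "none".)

10:00-11:30, 14:00-15:15

Tomás in UTC: 09:00-11:30, 11:45-17:00 (add 9h to convert from UTC-9).
Nikolai in UTC: 09:00-12:30, 13:15-16:30 (subtract 6h to convert from UTC+6).
Kira in UTC: 10:00-12:00, 12:15-16:00 (add 9h to convert from UTC-9).
Ugo in UTC: 09:30-11:30, 14:00-17:00 (subtract 6h to convert from UTC+6).
Clara in UTC: 09:00-11:30, 12:15-15:15, 16:15-17:00 (subtract 2h to convert from UTC+2).
Tomás ∩ Nikolai: 09:00-11:30, 11:45-12:30, 13:15-16:30.
Tomás ∩ Nikolai ∩ Kira: 10:00-11:30, 11:45-12:00, 12:15-12:30, 13:15-16:00.
Tomás ∩ Nikolai ∩ Kira ∩ Ugo: 10:00-11:30, 14:00-16:00.
Tomás ∩ Nikolai ∩ Kira ∩ Ugo ∩ Clara: 10:00-11:30, 14:00-15:15.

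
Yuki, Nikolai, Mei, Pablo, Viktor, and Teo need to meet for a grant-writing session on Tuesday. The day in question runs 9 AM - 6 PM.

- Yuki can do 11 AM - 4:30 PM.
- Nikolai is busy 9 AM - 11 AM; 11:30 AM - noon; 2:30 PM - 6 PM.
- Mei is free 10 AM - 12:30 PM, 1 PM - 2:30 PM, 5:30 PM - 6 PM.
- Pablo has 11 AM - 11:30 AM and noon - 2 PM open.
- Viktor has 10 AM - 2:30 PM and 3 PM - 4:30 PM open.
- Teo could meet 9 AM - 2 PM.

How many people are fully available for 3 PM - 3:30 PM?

Yuki free: 11:00-16:30.
Nikolai free: 11:00-11:30, 12:00-14:30 (invert busy blocks within the working day).
Mei free: 10:00-12:30, 13:00-14:30, 17:30-18:00.
Pablo free: 11:00-11:30, 12:00-14:00.
Viktor free: 10:00-14:30, 15:00-16:30.
Teo free: 09:00-14:00.
Yuki and Viktor can make the full 15:00-15:30 slot — that's 2.

2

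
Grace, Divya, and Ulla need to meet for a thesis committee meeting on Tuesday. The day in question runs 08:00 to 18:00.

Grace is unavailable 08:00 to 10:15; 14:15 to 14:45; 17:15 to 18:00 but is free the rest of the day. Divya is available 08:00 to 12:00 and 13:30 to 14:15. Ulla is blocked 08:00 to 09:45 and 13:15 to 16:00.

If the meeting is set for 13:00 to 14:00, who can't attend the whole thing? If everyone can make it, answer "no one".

Grace free: 10:15-14:15, 14:45-17:15 (invert busy blocks within the working day).
Divya free: 08:00-12:00, 13:30-14:15.
Ulla free: 09:45-13:15, 16:00-18:00 (invert busy blocks within the working day).
Grace: free for 13:00-14:00. Divya: not fully free for 13:00-14:00. Ulla: not fully free for 13:00-14:00.

Divya, Ulla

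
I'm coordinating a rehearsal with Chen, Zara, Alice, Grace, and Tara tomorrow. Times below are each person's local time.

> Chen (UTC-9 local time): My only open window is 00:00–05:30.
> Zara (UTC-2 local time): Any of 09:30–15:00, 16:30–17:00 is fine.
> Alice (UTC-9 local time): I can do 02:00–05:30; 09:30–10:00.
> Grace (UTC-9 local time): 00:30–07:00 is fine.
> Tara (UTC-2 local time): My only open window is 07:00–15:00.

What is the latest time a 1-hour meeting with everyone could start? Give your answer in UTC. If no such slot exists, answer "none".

Chen in UTC: 09:00-14:30 (add 9h to convert from UTC-9).
Zara in UTC: 11:30-17:00, 18:30-19:00 (add 2h to convert from UTC-2).
Alice in UTC: 11:00-14:30, 18:30-19:00 (add 9h to convert from UTC-9).
Grace in UTC: 09:30-16:00 (add 9h to convert from UTC-9).
Tara in UTC: 09:00-17:00 (add 2h to convert from UTC-2).
Chen ∩ Zara: 11:30-14:30.
Chen ∩ Zara ∩ Alice: 11:30-14:30.
Chen ∩ Zara ∩ Alice ∩ Grace: 11:30-14:30.
Chen ∩ Zara ∩ Alice ∩ Grace ∩ Tara: 11:30-14:30.
So the common availability across everyone is 11:30-14:30.
The last common window of at least 60 minutes is 11:30-14:30; a 60-minute meeting can start as late as 13:30 and still end by 14:30.

13:30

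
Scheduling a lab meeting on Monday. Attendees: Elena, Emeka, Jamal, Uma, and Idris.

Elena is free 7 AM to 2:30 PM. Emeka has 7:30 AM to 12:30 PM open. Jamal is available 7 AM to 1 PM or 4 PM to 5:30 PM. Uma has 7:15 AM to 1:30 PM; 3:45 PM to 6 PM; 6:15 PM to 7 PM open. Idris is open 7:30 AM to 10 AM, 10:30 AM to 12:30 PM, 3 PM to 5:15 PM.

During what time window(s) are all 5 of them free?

Elena ∩ Emeka: 07:30-12:30.
Elena ∩ Emeka ∩ Jamal: 07:30-12:30.
Elena ∩ Emeka ∩ Jamal ∩ Uma: 07:30-12:30.
Elena ∩ Emeka ∩ Jamal ∩ Uma ∩ Idris: 07:30-10:00, 10:30-12:30.
So the common availability across everyone is 07:30-10:00, 10:30-12:30.

07:30-10:00, 10:30-12:30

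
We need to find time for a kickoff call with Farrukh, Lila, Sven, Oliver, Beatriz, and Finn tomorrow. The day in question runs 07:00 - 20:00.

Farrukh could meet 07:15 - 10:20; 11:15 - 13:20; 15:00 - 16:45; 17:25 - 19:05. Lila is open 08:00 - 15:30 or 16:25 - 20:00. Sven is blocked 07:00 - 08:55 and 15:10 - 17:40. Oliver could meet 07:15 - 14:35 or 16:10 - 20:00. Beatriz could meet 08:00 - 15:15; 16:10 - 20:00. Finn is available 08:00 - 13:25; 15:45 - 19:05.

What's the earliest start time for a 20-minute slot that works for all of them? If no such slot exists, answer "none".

Farrukh free: 07:15-10:20, 11:15-13:20, 15:00-16:45, 17:25-19:05.
Lila free: 08:00-15:30, 16:25-20:00.
Sven free: 08:55-15:10, 17:40-20:00 (invert busy blocks within the working day).
Oliver free: 07:15-14:35, 16:10-20:00.
Beatriz free: 08:00-15:15, 16:10-20:00.
Finn free: 08:00-13:25, 15:45-19:05.
Farrukh ∩ Lila: 08:00-10:20, 11:15-13:20, 15:00-15:30, 16:25-16:45, 17:25-19:05.
Farrukh ∩ Lila ∩ Sven: 08:55-10:20, 11:15-13:20, 15:00-15:10, 17:40-19:05.
Farrukh ∩ Lila ∩ Sven ∩ Oliver: 08:55-10:20, 11:15-13:20, 17:40-19:05.
Farrukh ∩ Lila ∩ Sven ∩ Oliver ∩ Beatriz: 08:55-10:20, 11:15-13:20, 17:40-19:05.
Farrukh ∩ Lila ∩ Sven ∩ Oliver ∩ Beatriz ∩ Finn: 08:55-10:20, 11:15-13:20, 17:40-19:05.
Those are the intersection windows.
The first common window of at least 20 minutes is 08:55-10:20, so the earliest start is 08:55.

08:55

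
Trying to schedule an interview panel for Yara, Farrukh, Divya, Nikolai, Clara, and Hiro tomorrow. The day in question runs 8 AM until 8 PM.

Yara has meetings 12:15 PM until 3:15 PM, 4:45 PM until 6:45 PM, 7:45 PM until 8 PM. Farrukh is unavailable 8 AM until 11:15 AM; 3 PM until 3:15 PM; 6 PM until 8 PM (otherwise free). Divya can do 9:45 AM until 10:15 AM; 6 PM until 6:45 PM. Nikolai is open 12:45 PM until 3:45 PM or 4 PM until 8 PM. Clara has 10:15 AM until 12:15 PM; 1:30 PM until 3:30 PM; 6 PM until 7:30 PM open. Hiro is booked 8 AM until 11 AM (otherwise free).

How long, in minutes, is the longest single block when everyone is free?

Yara free: 08:00-12:15, 15:15-16:45, 18:45-19:45 (invert busy blocks within the working day).
Farrukh free: 11:15-15:00, 15:15-18:00 (invert busy blocks within the working day).
Divya free: 09:45-10:15, 18:00-18:45.
Nikolai free: 12:45-15:45, 16:00-20:00.
Clara free: 10:15-12:15, 13:30-15:30, 18:00-19:30.
Hiro free: 11:00-20:00 (invert busy blocks within the working day).
Yara ∩ Farrukh: 11:15-12:15, 15:15-16:45.
Yara ∩ Farrukh ∩ Divya: ∅.
Yara ∩ Farrukh ∩ Divya ∩ Nikolai: ∅.
Yara ∩ Farrukh ∩ Divya ∩ Nikolai ∩ Clara: ∅.
Yara ∩ Farrukh ∩ Divya ∩ Nikolai ∩ Clara ∩ Hiro: ∅.
There is no time when everyone is free.
No common window exists, so the longest block is 0 minutes.

0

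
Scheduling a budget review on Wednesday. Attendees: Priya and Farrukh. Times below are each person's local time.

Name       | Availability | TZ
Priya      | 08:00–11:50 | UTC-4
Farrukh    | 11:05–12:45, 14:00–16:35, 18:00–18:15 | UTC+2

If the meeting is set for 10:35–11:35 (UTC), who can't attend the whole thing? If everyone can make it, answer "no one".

Farrukh, Priya

Priya in UTC: 12:00-15:50 (add 4h to convert from UTC-4).
Farrukh in UTC: 09:05-10:45, 12:00-14:35, 16:00-16:15 (subtract 2h to convert from UTC+2).
Priya: not fully free for 10:35-11:35. Farrukh: not fully free for 10:35-11:35.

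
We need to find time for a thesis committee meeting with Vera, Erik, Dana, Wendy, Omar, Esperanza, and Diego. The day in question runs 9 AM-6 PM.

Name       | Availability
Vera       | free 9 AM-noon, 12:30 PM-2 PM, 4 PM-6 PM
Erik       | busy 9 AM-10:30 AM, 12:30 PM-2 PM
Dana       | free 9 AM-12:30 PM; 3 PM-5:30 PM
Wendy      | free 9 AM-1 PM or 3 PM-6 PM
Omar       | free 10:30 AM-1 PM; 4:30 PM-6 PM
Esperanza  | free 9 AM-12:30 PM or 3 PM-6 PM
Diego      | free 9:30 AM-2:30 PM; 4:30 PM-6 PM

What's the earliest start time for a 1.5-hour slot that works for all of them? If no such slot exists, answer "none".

Vera free: 09:00-12:00, 12:30-14:00, 16:00-18:00.
Erik free: 10:30-12:30, 14:00-18:00 (invert busy blocks within the working day).
Dana free: 09:00-12:30, 15:00-17:30.
Wendy free: 09:00-13:00, 15:00-18:00.
Omar free: 10:30-13:00, 16:30-18:00.
Esperanza free: 09:00-12:30, 15:00-18:00.
Diego free: 09:30-14:30, 16:30-18:00.
Vera ∩ Erik: 10:30-12:00, 16:00-18:00.
Vera ∩ Erik ∩ Dana: 10:30-12:00, 16:00-17:30.
Vera ∩ Erik ∩ Dana ∩ Wendy: 10:30-12:00, 16:00-17:30.
Vera ∩ Erik ∩ Dana ∩ Wendy ∩ Omar: 10:30-12:00, 16:30-17:30.
Vera ∩ Erik ∩ Dana ∩ Wendy ∩ Omar ∩ Esperanza: 10:30-12:00, 16:30-17:30.
Vera ∩ Erik ∩ Dana ∩ Wendy ∩ Omar ∩ Esperanza ∩ Diego: 10:30-12:00, 16:30-17:30.
Those are the intersection windows.
The first common window of at least 90 minutes is 10:30-12:00, so the earliest start is 10:30.

10:30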